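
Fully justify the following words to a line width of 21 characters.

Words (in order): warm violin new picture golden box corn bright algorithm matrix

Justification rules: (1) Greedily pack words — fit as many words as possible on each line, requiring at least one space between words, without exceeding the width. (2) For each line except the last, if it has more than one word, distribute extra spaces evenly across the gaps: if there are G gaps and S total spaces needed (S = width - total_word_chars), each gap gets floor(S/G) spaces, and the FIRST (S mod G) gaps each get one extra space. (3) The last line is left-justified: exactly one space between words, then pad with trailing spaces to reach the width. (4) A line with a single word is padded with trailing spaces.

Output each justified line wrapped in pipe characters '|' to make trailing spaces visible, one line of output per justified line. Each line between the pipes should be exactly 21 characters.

Line 1: ['warm', 'violin', 'new'] (min_width=15, slack=6)
Line 2: ['picture', 'golden', 'box'] (min_width=18, slack=3)
Line 3: ['corn', 'bright', 'algorithm'] (min_width=21, slack=0)
Line 4: ['matrix'] (min_width=6, slack=15)

Answer: |warm    violin    new|
|picture   golden  box|
|corn bright algorithm|
|matrix               |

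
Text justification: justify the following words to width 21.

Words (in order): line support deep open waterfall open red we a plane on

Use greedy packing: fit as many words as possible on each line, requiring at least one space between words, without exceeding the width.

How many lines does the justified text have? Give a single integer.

Answer: 3

Derivation:
Line 1: ['line', 'support', 'deep'] (min_width=17, slack=4)
Line 2: ['open', 'waterfall', 'open'] (min_width=19, slack=2)
Line 3: ['red', 'we', 'a', 'plane', 'on'] (min_width=17, slack=4)
Total lines: 3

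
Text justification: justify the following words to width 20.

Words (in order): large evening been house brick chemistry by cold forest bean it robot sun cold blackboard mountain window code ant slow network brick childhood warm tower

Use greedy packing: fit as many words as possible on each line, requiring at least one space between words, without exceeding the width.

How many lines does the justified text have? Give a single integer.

Line 1: ['large', 'evening', 'been'] (min_width=18, slack=2)
Line 2: ['house', 'brick'] (min_width=11, slack=9)
Line 3: ['chemistry', 'by', 'cold'] (min_width=17, slack=3)
Line 4: ['forest', 'bean', 'it', 'robot'] (min_width=20, slack=0)
Line 5: ['sun', 'cold', 'blackboard'] (min_width=19, slack=1)
Line 6: ['mountain', 'window', 'code'] (min_width=20, slack=0)
Line 7: ['ant', 'slow', 'network'] (min_width=16, slack=4)
Line 8: ['brick', 'childhood', 'warm'] (min_width=20, slack=0)
Line 9: ['tower'] (min_width=5, slack=15)
Total lines: 9

Answer: 9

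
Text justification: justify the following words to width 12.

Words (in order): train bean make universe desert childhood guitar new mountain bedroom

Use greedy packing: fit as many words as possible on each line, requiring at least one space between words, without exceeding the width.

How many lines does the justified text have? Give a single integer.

Answer: 8

Derivation:
Line 1: ['train', 'bean'] (min_width=10, slack=2)
Line 2: ['make'] (min_width=4, slack=8)
Line 3: ['universe'] (min_width=8, slack=4)
Line 4: ['desert'] (min_width=6, slack=6)
Line 5: ['childhood'] (min_width=9, slack=3)
Line 6: ['guitar', 'new'] (min_width=10, slack=2)
Line 7: ['mountain'] (min_width=8, slack=4)
Line 8: ['bedroom'] (min_width=7, slack=5)
Total lines: 8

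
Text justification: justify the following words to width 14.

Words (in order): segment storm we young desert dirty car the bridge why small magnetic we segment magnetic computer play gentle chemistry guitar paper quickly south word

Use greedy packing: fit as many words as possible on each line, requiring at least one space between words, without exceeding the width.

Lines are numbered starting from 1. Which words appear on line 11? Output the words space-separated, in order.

Line 1: ['segment', 'storm'] (min_width=13, slack=1)
Line 2: ['we', 'young'] (min_width=8, slack=6)
Line 3: ['desert', 'dirty'] (min_width=12, slack=2)
Line 4: ['car', 'the', 'bridge'] (min_width=14, slack=0)
Line 5: ['why', 'small'] (min_width=9, slack=5)
Line 6: ['magnetic', 'we'] (min_width=11, slack=3)
Line 7: ['segment'] (min_width=7, slack=7)
Line 8: ['magnetic'] (min_width=8, slack=6)
Line 9: ['computer', 'play'] (min_width=13, slack=1)
Line 10: ['gentle'] (min_width=6, slack=8)
Line 11: ['chemistry'] (min_width=9, slack=5)
Line 12: ['guitar', 'paper'] (min_width=12, slack=2)
Line 13: ['quickly', 'south'] (min_width=13, slack=1)
Line 14: ['word'] (min_width=4, slack=10)

Answer: chemistry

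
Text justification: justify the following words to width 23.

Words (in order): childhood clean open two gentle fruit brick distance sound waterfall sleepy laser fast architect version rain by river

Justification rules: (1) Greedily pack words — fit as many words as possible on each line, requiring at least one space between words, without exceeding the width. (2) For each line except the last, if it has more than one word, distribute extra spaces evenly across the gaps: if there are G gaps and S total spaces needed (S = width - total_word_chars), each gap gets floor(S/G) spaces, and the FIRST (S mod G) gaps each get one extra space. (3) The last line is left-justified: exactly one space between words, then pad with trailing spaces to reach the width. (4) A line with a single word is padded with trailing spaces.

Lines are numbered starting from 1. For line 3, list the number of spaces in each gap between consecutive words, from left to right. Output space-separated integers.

Answer: 10

Derivation:
Line 1: ['childhood', 'clean', 'open'] (min_width=20, slack=3)
Line 2: ['two', 'gentle', 'fruit', 'brick'] (min_width=22, slack=1)
Line 3: ['distance', 'sound'] (min_width=14, slack=9)
Line 4: ['waterfall', 'sleepy', 'laser'] (min_width=22, slack=1)
Line 5: ['fast', 'architect', 'version'] (min_width=22, slack=1)
Line 6: ['rain', 'by', 'river'] (min_width=13, slack=10)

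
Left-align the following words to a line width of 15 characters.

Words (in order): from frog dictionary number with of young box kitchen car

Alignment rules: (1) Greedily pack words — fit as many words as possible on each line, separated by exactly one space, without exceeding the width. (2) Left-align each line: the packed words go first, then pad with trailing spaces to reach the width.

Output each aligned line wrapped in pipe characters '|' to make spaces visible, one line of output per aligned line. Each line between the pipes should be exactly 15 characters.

Answer: |from frog      |
|dictionary     |
|number with of |
|young box      |
|kitchen car    |

Derivation:
Line 1: ['from', 'frog'] (min_width=9, slack=6)
Line 2: ['dictionary'] (min_width=10, slack=5)
Line 3: ['number', 'with', 'of'] (min_width=14, slack=1)
Line 4: ['young', 'box'] (min_width=9, slack=6)
Line 5: ['kitchen', 'car'] (min_width=11, slack=4)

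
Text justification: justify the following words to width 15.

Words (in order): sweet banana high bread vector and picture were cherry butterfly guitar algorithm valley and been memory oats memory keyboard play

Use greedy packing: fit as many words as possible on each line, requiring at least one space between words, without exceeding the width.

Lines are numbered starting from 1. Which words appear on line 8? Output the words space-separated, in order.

Line 1: ['sweet', 'banana'] (min_width=12, slack=3)
Line 2: ['high', 'bread'] (min_width=10, slack=5)
Line 3: ['vector', 'and'] (min_width=10, slack=5)
Line 4: ['picture', 'were'] (min_width=12, slack=3)
Line 5: ['cherry'] (min_width=6, slack=9)
Line 6: ['butterfly'] (min_width=9, slack=6)
Line 7: ['guitar'] (min_width=6, slack=9)
Line 8: ['algorithm'] (min_width=9, slack=6)
Line 9: ['valley', 'and', 'been'] (min_width=15, slack=0)
Line 10: ['memory', 'oats'] (min_width=11, slack=4)
Line 11: ['memory', 'keyboard'] (min_width=15, slack=0)
Line 12: ['play'] (min_width=4, slack=11)

Answer: algorithm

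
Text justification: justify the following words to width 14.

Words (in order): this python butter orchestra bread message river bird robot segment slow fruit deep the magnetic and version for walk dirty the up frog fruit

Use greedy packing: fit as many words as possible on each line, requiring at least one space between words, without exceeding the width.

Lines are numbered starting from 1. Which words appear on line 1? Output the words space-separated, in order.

Line 1: ['this', 'python'] (min_width=11, slack=3)
Line 2: ['butter'] (min_width=6, slack=8)
Line 3: ['orchestra'] (min_width=9, slack=5)
Line 4: ['bread', 'message'] (min_width=13, slack=1)
Line 5: ['river', 'bird'] (min_width=10, slack=4)
Line 6: ['robot', 'segment'] (min_width=13, slack=1)
Line 7: ['slow', 'fruit'] (min_width=10, slack=4)
Line 8: ['deep', 'the'] (min_width=8, slack=6)
Line 9: ['magnetic', 'and'] (min_width=12, slack=2)
Line 10: ['version', 'for'] (min_width=11, slack=3)
Line 11: ['walk', 'dirty', 'the'] (min_width=14, slack=0)
Line 12: ['up', 'frog', 'fruit'] (min_width=13, slack=1)

Answer: this python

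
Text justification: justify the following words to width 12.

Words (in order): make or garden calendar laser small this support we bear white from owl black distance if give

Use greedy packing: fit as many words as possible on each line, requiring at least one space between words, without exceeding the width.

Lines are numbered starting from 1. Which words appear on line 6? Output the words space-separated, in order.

Answer: we bear

Derivation:
Line 1: ['make', 'or'] (min_width=7, slack=5)
Line 2: ['garden'] (min_width=6, slack=6)
Line 3: ['calendar'] (min_width=8, slack=4)
Line 4: ['laser', 'small'] (min_width=11, slack=1)
Line 5: ['this', 'support'] (min_width=12, slack=0)
Line 6: ['we', 'bear'] (min_width=7, slack=5)
Line 7: ['white', 'from'] (min_width=10, slack=2)
Line 8: ['owl', 'black'] (min_width=9, slack=3)
Line 9: ['distance', 'if'] (min_width=11, slack=1)
Line 10: ['give'] (min_width=4, slack=8)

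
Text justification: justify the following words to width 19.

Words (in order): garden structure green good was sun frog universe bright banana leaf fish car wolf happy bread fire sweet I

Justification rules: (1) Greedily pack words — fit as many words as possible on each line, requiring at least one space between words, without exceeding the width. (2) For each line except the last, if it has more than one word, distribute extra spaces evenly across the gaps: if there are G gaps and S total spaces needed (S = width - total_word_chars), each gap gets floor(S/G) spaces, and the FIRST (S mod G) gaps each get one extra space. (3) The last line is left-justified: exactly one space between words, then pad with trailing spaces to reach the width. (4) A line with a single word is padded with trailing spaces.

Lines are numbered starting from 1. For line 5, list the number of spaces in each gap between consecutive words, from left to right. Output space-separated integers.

Line 1: ['garden', 'structure'] (min_width=16, slack=3)
Line 2: ['green', 'good', 'was', 'sun'] (min_width=18, slack=1)
Line 3: ['frog', 'universe'] (min_width=13, slack=6)
Line 4: ['bright', 'banana', 'leaf'] (min_width=18, slack=1)
Line 5: ['fish', 'car', 'wolf', 'happy'] (min_width=19, slack=0)
Line 6: ['bread', 'fire', 'sweet', 'I'] (min_width=18, slack=1)

Answer: 1 1 1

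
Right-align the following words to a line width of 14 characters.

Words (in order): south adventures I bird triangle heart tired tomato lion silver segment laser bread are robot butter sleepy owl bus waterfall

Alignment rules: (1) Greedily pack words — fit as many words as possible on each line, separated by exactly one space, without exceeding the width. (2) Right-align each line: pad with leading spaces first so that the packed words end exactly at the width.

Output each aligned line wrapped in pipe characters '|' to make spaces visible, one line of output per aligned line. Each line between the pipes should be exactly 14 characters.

Answer: |         south|
|  adventures I|
| bird triangle|
|   heart tired|
|   tomato lion|
|silver segment|
|   laser bread|
|     are robot|
| butter sleepy|
|       owl bus|
|     waterfall|

Derivation:
Line 1: ['south'] (min_width=5, slack=9)
Line 2: ['adventures', 'I'] (min_width=12, slack=2)
Line 3: ['bird', 'triangle'] (min_width=13, slack=1)
Line 4: ['heart', 'tired'] (min_width=11, slack=3)
Line 5: ['tomato', 'lion'] (min_width=11, slack=3)
Line 6: ['silver', 'segment'] (min_width=14, slack=0)
Line 7: ['laser', 'bread'] (min_width=11, slack=3)
Line 8: ['are', 'robot'] (min_width=9, slack=5)
Line 9: ['butter', 'sleepy'] (min_width=13, slack=1)
Line 10: ['owl', 'bus'] (min_width=7, slack=7)
Line 11: ['waterfall'] (min_width=9, slack=5)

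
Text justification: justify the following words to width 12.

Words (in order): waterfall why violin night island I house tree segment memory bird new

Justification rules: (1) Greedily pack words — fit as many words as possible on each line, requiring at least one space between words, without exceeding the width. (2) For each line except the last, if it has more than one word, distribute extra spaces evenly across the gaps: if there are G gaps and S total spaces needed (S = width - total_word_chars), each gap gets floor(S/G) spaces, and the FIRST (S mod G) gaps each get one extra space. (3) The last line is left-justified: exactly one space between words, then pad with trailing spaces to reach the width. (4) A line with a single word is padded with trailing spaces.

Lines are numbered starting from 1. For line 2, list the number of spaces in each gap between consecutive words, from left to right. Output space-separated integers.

Answer: 3

Derivation:
Line 1: ['waterfall'] (min_width=9, slack=3)
Line 2: ['why', 'violin'] (min_width=10, slack=2)
Line 3: ['night', 'island'] (min_width=12, slack=0)
Line 4: ['I', 'house', 'tree'] (min_width=12, slack=0)
Line 5: ['segment'] (min_width=7, slack=5)
Line 6: ['memory', 'bird'] (min_width=11, slack=1)
Line 7: ['new'] (min_width=3, slack=9)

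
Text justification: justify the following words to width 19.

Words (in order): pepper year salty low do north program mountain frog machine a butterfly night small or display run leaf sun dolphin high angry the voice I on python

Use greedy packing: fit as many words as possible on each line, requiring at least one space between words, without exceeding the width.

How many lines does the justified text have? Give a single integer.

Line 1: ['pepper', 'year', 'salty'] (min_width=17, slack=2)
Line 2: ['low', 'do', 'north'] (min_width=12, slack=7)
Line 3: ['program', 'mountain'] (min_width=16, slack=3)
Line 4: ['frog', 'machine', 'a'] (min_width=14, slack=5)
Line 5: ['butterfly', 'night'] (min_width=15, slack=4)
Line 6: ['small', 'or', 'display'] (min_width=16, slack=3)
Line 7: ['run', 'leaf', 'sun'] (min_width=12, slack=7)
Line 8: ['dolphin', 'high', 'angry'] (min_width=18, slack=1)
Line 9: ['the', 'voice', 'I', 'on'] (min_width=14, slack=5)
Line 10: ['python'] (min_width=6, slack=13)
Total lines: 10

Answer: 10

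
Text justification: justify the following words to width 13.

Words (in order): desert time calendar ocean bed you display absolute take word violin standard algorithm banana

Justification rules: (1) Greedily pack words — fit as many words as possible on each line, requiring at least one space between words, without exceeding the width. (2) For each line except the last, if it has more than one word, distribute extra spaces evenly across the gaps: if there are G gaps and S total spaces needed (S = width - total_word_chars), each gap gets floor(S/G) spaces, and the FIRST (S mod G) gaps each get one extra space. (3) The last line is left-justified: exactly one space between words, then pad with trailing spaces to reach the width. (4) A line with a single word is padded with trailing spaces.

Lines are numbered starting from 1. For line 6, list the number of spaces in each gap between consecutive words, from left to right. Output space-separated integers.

Answer: 3

Derivation:
Line 1: ['desert', 'time'] (min_width=11, slack=2)
Line 2: ['calendar'] (min_width=8, slack=5)
Line 3: ['ocean', 'bed', 'you'] (min_width=13, slack=0)
Line 4: ['display'] (min_width=7, slack=6)
Line 5: ['absolute', 'take'] (min_width=13, slack=0)
Line 6: ['word', 'violin'] (min_width=11, slack=2)
Line 7: ['standard'] (min_width=8, slack=5)
Line 8: ['algorithm'] (min_width=9, slack=4)
Line 9: ['banana'] (min_width=6, slack=7)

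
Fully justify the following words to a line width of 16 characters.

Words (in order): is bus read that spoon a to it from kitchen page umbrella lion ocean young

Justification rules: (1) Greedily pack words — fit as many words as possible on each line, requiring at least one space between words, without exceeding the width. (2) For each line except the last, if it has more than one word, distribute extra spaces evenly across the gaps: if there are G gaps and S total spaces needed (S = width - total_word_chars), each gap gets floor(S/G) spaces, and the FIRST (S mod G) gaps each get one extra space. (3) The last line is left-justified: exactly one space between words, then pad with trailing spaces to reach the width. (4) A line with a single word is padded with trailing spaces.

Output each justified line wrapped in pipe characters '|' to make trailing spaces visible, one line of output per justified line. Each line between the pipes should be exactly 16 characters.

Answer: |is bus read that|
|spoon  a  to  it|
|from     kitchen|
|page    umbrella|
|lion ocean young|

Derivation:
Line 1: ['is', 'bus', 'read', 'that'] (min_width=16, slack=0)
Line 2: ['spoon', 'a', 'to', 'it'] (min_width=13, slack=3)
Line 3: ['from', 'kitchen'] (min_width=12, slack=4)
Line 4: ['page', 'umbrella'] (min_width=13, slack=3)
Line 5: ['lion', 'ocean', 'young'] (min_width=16, slack=0)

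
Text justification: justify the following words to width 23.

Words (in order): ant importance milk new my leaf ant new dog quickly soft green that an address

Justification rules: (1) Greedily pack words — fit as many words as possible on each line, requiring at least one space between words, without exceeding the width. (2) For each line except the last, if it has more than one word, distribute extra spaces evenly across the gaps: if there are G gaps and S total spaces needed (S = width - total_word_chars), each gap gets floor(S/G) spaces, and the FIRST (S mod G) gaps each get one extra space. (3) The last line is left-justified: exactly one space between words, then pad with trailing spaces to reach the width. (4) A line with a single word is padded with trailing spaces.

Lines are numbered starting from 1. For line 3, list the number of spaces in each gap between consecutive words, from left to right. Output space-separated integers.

Line 1: ['ant', 'importance', 'milk', 'new'] (min_width=23, slack=0)
Line 2: ['my', 'leaf', 'ant', 'new', 'dog'] (min_width=19, slack=4)
Line 3: ['quickly', 'soft', 'green', 'that'] (min_width=23, slack=0)
Line 4: ['an', 'address'] (min_width=10, slack=13)

Answer: 1 1 1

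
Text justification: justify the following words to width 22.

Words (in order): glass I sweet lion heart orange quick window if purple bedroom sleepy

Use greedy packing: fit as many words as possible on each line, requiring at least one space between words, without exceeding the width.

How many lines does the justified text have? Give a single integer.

Line 1: ['glass', 'I', 'sweet', 'lion'] (min_width=18, slack=4)
Line 2: ['heart', 'orange', 'quick'] (min_width=18, slack=4)
Line 3: ['window', 'if', 'purple'] (min_width=16, slack=6)
Line 4: ['bedroom', 'sleepy'] (min_width=14, slack=8)
Total lines: 4

Answer: 4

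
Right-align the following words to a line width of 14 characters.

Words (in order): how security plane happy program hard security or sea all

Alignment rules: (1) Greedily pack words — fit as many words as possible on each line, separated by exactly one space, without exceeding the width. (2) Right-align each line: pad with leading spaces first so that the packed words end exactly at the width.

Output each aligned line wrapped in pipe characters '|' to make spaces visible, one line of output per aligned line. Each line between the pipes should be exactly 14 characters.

Line 1: ['how', 'security'] (min_width=12, slack=2)
Line 2: ['plane', 'happy'] (min_width=11, slack=3)
Line 3: ['program', 'hard'] (min_width=12, slack=2)
Line 4: ['security', 'or'] (min_width=11, slack=3)
Line 5: ['sea', 'all'] (min_width=7, slack=7)

Answer: |  how security|
|   plane happy|
|  program hard|
|   security or|
|       sea all|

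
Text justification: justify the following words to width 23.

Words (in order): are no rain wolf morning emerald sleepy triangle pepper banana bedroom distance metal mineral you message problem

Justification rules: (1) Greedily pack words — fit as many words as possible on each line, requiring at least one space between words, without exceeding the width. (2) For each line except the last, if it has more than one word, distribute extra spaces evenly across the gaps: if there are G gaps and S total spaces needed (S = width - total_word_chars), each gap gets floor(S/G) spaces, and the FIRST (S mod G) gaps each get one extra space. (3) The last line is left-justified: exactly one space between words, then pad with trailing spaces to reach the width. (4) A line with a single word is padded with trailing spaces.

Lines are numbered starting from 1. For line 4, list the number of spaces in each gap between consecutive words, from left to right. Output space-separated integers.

Answer: 2 1

Derivation:
Line 1: ['are', 'no', 'rain', 'wolf'] (min_width=16, slack=7)
Line 2: ['morning', 'emerald', 'sleepy'] (min_width=22, slack=1)
Line 3: ['triangle', 'pepper', 'banana'] (min_width=22, slack=1)
Line 4: ['bedroom', 'distance', 'metal'] (min_width=22, slack=1)
Line 5: ['mineral', 'you', 'message'] (min_width=19, slack=4)
Line 6: ['problem'] (min_width=7, slack=16)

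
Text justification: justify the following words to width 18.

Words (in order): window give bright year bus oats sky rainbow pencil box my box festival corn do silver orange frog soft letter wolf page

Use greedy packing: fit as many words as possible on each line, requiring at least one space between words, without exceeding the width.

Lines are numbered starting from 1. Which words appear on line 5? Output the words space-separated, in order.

Line 1: ['window', 'give', 'bright'] (min_width=18, slack=0)
Line 2: ['year', 'bus', 'oats', 'sky'] (min_width=17, slack=1)
Line 3: ['rainbow', 'pencil', 'box'] (min_width=18, slack=0)
Line 4: ['my', 'box', 'festival'] (min_width=15, slack=3)
Line 5: ['corn', 'do', 'silver'] (min_width=14, slack=4)
Line 6: ['orange', 'frog', 'soft'] (min_width=16, slack=2)
Line 7: ['letter', 'wolf', 'page'] (min_width=16, slack=2)

Answer: corn do silver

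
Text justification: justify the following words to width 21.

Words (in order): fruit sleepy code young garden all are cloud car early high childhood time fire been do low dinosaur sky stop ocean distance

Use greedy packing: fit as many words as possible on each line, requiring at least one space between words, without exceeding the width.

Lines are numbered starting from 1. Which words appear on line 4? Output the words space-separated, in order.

Line 1: ['fruit', 'sleepy', 'code'] (min_width=17, slack=4)
Line 2: ['young', 'garden', 'all', 'are'] (min_width=20, slack=1)
Line 3: ['cloud', 'car', 'early', 'high'] (min_width=20, slack=1)
Line 4: ['childhood', 'time', 'fire'] (min_width=19, slack=2)
Line 5: ['been', 'do', 'low', 'dinosaur'] (min_width=20, slack=1)
Line 6: ['sky', 'stop', 'ocean'] (min_width=14, slack=7)
Line 7: ['distance'] (min_width=8, slack=13)

Answer: childhood time fire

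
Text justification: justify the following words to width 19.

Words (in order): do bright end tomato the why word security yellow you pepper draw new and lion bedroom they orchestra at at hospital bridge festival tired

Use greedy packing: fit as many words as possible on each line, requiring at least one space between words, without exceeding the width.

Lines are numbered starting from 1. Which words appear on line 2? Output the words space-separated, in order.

Answer: tomato the why word

Derivation:
Line 1: ['do', 'bright', 'end'] (min_width=13, slack=6)
Line 2: ['tomato', 'the', 'why', 'word'] (min_width=19, slack=0)
Line 3: ['security', 'yellow', 'you'] (min_width=19, slack=0)
Line 4: ['pepper', 'draw', 'new', 'and'] (min_width=19, slack=0)
Line 5: ['lion', 'bedroom', 'they'] (min_width=17, slack=2)
Line 6: ['orchestra', 'at', 'at'] (min_width=15, slack=4)
Line 7: ['hospital', 'bridge'] (min_width=15, slack=4)
Line 8: ['festival', 'tired'] (min_width=14, slack=5)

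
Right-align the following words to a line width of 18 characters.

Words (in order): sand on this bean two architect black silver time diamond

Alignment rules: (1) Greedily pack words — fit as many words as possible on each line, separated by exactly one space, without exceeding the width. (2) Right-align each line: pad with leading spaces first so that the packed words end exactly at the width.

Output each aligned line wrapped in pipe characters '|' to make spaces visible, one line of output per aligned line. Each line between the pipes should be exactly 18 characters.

Line 1: ['sand', 'on', 'this', 'bean'] (min_width=17, slack=1)
Line 2: ['two', 'architect'] (min_width=13, slack=5)
Line 3: ['black', 'silver', 'time'] (min_width=17, slack=1)
Line 4: ['diamond'] (min_width=7, slack=11)

Answer: | sand on this bean|
|     two architect|
| black silver time|
|           diamond|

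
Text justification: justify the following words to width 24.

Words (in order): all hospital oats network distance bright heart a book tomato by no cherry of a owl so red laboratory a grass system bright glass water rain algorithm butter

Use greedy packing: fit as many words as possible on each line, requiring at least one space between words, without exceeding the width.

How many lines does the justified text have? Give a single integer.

Answer: 8

Derivation:
Line 1: ['all', 'hospital', 'oats'] (min_width=17, slack=7)
Line 2: ['network', 'distance', 'bright'] (min_width=23, slack=1)
Line 3: ['heart', 'a', 'book', 'tomato', 'by'] (min_width=22, slack=2)
Line 4: ['no', 'cherry', 'of', 'a', 'owl', 'so'] (min_width=21, slack=3)
Line 5: ['red', 'laboratory', 'a', 'grass'] (min_width=22, slack=2)
Line 6: ['system', 'bright', 'glass'] (min_width=19, slack=5)
Line 7: ['water', 'rain', 'algorithm'] (min_width=20, slack=4)
Line 8: ['butter'] (min_width=6, slack=18)
Total lines: 8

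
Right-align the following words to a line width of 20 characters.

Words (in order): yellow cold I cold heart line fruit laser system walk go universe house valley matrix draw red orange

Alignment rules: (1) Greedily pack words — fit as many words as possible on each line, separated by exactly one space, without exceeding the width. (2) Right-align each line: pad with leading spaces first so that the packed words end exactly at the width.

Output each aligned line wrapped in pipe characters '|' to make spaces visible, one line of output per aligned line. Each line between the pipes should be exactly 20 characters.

Line 1: ['yellow', 'cold', 'I', 'cold'] (min_width=18, slack=2)
Line 2: ['heart', 'line', 'fruit'] (min_width=16, slack=4)
Line 3: ['laser', 'system', 'walk', 'go'] (min_width=20, slack=0)
Line 4: ['universe', 'house'] (min_width=14, slack=6)
Line 5: ['valley', 'matrix', 'draw'] (min_width=18, slack=2)
Line 6: ['red', 'orange'] (min_width=10, slack=10)

Answer: |  yellow cold I cold|
|    heart line fruit|
|laser system walk go|
|      universe house|
|  valley matrix draw|
|          red orange|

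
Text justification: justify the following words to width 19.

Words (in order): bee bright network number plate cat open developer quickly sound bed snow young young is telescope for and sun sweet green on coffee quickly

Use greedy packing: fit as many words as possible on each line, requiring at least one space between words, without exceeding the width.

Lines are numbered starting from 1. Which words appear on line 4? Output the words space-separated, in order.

Answer: quickly sound bed

Derivation:
Line 1: ['bee', 'bright', 'network'] (min_width=18, slack=1)
Line 2: ['number', 'plate', 'cat'] (min_width=16, slack=3)
Line 3: ['open', 'developer'] (min_width=14, slack=5)
Line 4: ['quickly', 'sound', 'bed'] (min_width=17, slack=2)
Line 5: ['snow', 'young', 'young', 'is'] (min_width=19, slack=0)
Line 6: ['telescope', 'for', 'and'] (min_width=17, slack=2)
Line 7: ['sun', 'sweet', 'green', 'on'] (min_width=18, slack=1)
Line 8: ['coffee', 'quickly'] (min_width=14, slack=5)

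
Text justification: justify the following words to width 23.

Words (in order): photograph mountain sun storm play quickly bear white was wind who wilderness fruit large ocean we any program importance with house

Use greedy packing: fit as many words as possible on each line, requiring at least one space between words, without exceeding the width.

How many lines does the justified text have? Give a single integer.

Answer: 6

Derivation:
Line 1: ['photograph', 'mountain', 'sun'] (min_width=23, slack=0)
Line 2: ['storm', 'play', 'quickly', 'bear'] (min_width=23, slack=0)
Line 3: ['white', 'was', 'wind', 'who'] (min_width=18, slack=5)
Line 4: ['wilderness', 'fruit', 'large'] (min_width=22, slack=1)
Line 5: ['ocean', 'we', 'any', 'program'] (min_width=20, slack=3)
Line 6: ['importance', 'with', 'house'] (min_width=21, slack=2)
Total lines: 6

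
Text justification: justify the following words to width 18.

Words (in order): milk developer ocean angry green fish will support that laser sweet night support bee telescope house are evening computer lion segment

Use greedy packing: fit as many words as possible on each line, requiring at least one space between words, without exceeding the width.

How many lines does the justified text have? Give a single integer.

Line 1: ['milk', 'developer'] (min_width=14, slack=4)
Line 2: ['ocean', 'angry', 'green'] (min_width=17, slack=1)
Line 3: ['fish', 'will', 'support'] (min_width=17, slack=1)
Line 4: ['that', 'laser', 'sweet'] (min_width=16, slack=2)
Line 5: ['night', 'support', 'bee'] (min_width=17, slack=1)
Line 6: ['telescope', 'house'] (min_width=15, slack=3)
Line 7: ['are', 'evening'] (min_width=11, slack=7)
Line 8: ['computer', 'lion'] (min_width=13, slack=5)
Line 9: ['segment'] (min_width=7, slack=11)
Total lines: 9

Answer: 9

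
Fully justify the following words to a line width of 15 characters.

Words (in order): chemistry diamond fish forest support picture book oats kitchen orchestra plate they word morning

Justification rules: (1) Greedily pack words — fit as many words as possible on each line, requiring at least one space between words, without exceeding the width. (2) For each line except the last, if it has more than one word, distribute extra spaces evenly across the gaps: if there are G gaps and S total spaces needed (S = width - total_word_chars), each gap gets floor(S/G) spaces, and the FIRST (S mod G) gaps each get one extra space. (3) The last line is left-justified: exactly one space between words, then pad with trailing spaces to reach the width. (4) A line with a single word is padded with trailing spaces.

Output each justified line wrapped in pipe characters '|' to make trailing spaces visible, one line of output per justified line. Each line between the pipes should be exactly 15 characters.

Answer: |chemistry      |
|diamond    fish|
|forest  support|
|picture    book|
|oats    kitchen|
|orchestra plate|
|they       word|
|morning        |

Derivation:
Line 1: ['chemistry'] (min_width=9, slack=6)
Line 2: ['diamond', 'fish'] (min_width=12, slack=3)
Line 3: ['forest', 'support'] (min_width=14, slack=1)
Line 4: ['picture', 'book'] (min_width=12, slack=3)
Line 5: ['oats', 'kitchen'] (min_width=12, slack=3)
Line 6: ['orchestra', 'plate'] (min_width=15, slack=0)
Line 7: ['they', 'word'] (min_width=9, slack=6)
Line 8: ['morning'] (min_width=7, slack=8)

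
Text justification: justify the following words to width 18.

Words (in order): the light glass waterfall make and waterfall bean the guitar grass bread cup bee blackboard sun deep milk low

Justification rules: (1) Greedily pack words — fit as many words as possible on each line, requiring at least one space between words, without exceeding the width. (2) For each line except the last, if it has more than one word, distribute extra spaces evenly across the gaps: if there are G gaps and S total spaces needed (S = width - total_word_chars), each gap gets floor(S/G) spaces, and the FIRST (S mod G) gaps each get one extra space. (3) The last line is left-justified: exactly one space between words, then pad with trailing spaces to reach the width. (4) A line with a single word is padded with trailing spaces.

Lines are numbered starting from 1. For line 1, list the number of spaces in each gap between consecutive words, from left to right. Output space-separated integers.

Answer: 3 2

Derivation:
Line 1: ['the', 'light', 'glass'] (min_width=15, slack=3)
Line 2: ['waterfall', 'make', 'and'] (min_width=18, slack=0)
Line 3: ['waterfall', 'bean', 'the'] (min_width=18, slack=0)
Line 4: ['guitar', 'grass', 'bread'] (min_width=18, slack=0)
Line 5: ['cup', 'bee', 'blackboard'] (min_width=18, slack=0)
Line 6: ['sun', 'deep', 'milk', 'low'] (min_width=17, slack=1)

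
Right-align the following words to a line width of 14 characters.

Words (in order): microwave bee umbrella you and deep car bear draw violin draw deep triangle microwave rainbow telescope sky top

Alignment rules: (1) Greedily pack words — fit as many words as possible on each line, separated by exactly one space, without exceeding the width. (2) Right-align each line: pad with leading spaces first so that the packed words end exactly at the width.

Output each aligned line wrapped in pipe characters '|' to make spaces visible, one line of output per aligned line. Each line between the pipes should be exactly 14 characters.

Answer: | microwave bee|
|  umbrella you|
|  and deep car|
|     bear draw|
|   violin draw|
| deep triangle|
|     microwave|
|       rainbow|
| telescope sky|
|           top|

Derivation:
Line 1: ['microwave', 'bee'] (min_width=13, slack=1)
Line 2: ['umbrella', 'you'] (min_width=12, slack=2)
Line 3: ['and', 'deep', 'car'] (min_width=12, slack=2)
Line 4: ['bear', 'draw'] (min_width=9, slack=5)
Line 5: ['violin', 'draw'] (min_width=11, slack=3)
Line 6: ['deep', 'triangle'] (min_width=13, slack=1)
Line 7: ['microwave'] (min_width=9, slack=5)
Line 8: ['rainbow'] (min_width=7, slack=7)
Line 9: ['telescope', 'sky'] (min_width=13, slack=1)
Line 10: ['top'] (min_width=3, slack=11)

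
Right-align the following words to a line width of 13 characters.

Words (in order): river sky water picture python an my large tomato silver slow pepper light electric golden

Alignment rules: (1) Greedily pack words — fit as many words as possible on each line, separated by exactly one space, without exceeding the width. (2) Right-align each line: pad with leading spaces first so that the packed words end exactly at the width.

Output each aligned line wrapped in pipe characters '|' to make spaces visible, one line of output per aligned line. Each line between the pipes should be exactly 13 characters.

Answer: |    river sky|
|water picture|
| python an my|
| large tomato|
|  silver slow|
| pepper light|
|     electric|
|       golden|

Derivation:
Line 1: ['river', 'sky'] (min_width=9, slack=4)
Line 2: ['water', 'picture'] (min_width=13, slack=0)
Line 3: ['python', 'an', 'my'] (min_width=12, slack=1)
Line 4: ['large', 'tomato'] (min_width=12, slack=1)
Line 5: ['silver', 'slow'] (min_width=11, slack=2)
Line 6: ['pepper', 'light'] (min_width=12, slack=1)
Line 7: ['electric'] (min_width=8, slack=5)
Line 8: ['golden'] (min_width=6, slack=7)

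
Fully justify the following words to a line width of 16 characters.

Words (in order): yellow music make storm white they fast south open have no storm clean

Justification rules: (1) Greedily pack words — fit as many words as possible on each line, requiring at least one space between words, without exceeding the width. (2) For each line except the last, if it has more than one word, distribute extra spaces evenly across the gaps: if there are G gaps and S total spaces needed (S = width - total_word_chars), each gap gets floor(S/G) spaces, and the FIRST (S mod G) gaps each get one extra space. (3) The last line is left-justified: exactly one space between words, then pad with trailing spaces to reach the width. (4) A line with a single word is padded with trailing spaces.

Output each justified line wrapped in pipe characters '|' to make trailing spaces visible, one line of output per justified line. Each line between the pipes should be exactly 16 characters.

Answer: |yellow     music|
|make storm white|
|they  fast south|
|open   have   no|
|storm clean     |

Derivation:
Line 1: ['yellow', 'music'] (min_width=12, slack=4)
Line 2: ['make', 'storm', 'white'] (min_width=16, slack=0)
Line 3: ['they', 'fast', 'south'] (min_width=15, slack=1)
Line 4: ['open', 'have', 'no'] (min_width=12, slack=4)
Line 5: ['storm', 'clean'] (min_width=11, slack=5)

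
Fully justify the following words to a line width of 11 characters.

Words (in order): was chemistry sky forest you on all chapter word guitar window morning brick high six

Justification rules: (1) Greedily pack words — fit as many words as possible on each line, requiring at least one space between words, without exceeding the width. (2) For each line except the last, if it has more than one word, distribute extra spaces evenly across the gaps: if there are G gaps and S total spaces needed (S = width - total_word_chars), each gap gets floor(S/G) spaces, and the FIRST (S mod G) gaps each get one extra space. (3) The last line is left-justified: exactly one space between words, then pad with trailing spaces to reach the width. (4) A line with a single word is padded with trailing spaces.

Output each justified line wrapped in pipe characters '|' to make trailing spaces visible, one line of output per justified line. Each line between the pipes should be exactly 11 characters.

Line 1: ['was'] (min_width=3, slack=8)
Line 2: ['chemistry'] (min_width=9, slack=2)
Line 3: ['sky', 'forest'] (min_width=10, slack=1)
Line 4: ['you', 'on', 'all'] (min_width=10, slack=1)
Line 5: ['chapter'] (min_width=7, slack=4)
Line 6: ['word', 'guitar'] (min_width=11, slack=0)
Line 7: ['window'] (min_width=6, slack=5)
Line 8: ['morning'] (min_width=7, slack=4)
Line 9: ['brick', 'high'] (min_width=10, slack=1)
Line 10: ['six'] (min_width=3, slack=8)

Answer: |was        |
|chemistry  |
|sky  forest|
|you  on all|
|chapter    |
|word guitar|
|window     |
|morning    |
|brick  high|
|six        |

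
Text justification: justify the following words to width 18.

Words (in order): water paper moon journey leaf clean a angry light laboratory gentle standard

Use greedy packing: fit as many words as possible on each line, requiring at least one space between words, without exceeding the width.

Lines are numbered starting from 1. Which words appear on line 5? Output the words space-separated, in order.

Line 1: ['water', 'paper', 'moon'] (min_width=16, slack=2)
Line 2: ['journey', 'leaf', 'clean'] (min_width=18, slack=0)
Line 3: ['a', 'angry', 'light'] (min_width=13, slack=5)
Line 4: ['laboratory', 'gentle'] (min_width=17, slack=1)
Line 5: ['standard'] (min_width=8, slack=10)

Answer: standard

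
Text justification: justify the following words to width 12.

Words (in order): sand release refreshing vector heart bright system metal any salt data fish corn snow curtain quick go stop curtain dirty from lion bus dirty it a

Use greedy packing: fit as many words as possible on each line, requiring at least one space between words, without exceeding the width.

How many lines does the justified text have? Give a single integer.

Line 1: ['sand', 'release'] (min_width=12, slack=0)
Line 2: ['refreshing'] (min_width=10, slack=2)
Line 3: ['vector', 'heart'] (min_width=12, slack=0)
Line 4: ['bright'] (min_width=6, slack=6)
Line 5: ['system', 'metal'] (min_width=12, slack=0)
Line 6: ['any', 'salt'] (min_width=8, slack=4)
Line 7: ['data', 'fish'] (min_width=9, slack=3)
Line 8: ['corn', 'snow'] (min_width=9, slack=3)
Line 9: ['curtain'] (min_width=7, slack=5)
Line 10: ['quick', 'go'] (min_width=8, slack=4)
Line 11: ['stop', 'curtain'] (min_width=12, slack=0)
Line 12: ['dirty', 'from'] (min_width=10, slack=2)
Line 13: ['lion', 'bus'] (min_width=8, slack=4)
Line 14: ['dirty', 'it', 'a'] (min_width=10, slack=2)
Total lines: 14

Answer: 14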